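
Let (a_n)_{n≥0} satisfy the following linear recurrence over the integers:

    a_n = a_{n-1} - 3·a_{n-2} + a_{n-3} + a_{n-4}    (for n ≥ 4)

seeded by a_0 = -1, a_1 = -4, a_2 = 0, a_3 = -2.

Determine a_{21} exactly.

a_4 = 1·-2 + -3·0 + 1·-4 + 1·-1 = -7
a_5 = 1·-7 + -3·-2 + 1·0 + 1·-4 = -5
a_6 = 1·-5 + -3·-7 + 1·-2 + 1·0 = 14
a_7 = 1·14 + -3·-5 + 1·-7 + 1·-2 = 20
a_8 = 1·20 + -3·14 + 1·-5 + 1·-7 = -34
a_9 = 1·-34 + -3·20 + 1·14 + 1·-5 = -85
a_10 = 1·-85 + -3·-34 + 1·20 + 1·14 = 51
a_11 = 1·51 + -3·-85 + 1·-34 + 1·20 = 292
a_12 = 1·292 + -3·51 + 1·-85 + 1·-34 = 20
a_13 = 1·20 + -3·292 + 1·51 + 1·-85 = -890
a_14 = 1·-890 + -3·20 + 1·292 + 1·51 = -607
a_15 = 1·-607 + -3·-890 + 1·20 + 1·292 = 2375
a_16 = 1·2375 + -3·-607 + 1·-890 + 1·20 = 3326
a_17 = 1·3326 + -3·2375 + 1·-607 + 1·-890 = -5296
a_18 = 1·-5296 + -3·3326 + 1·2375 + 1·-607 = -13506
a_19 = 1·-13506 + -3·-5296 + 1·3326 + 1·2375 = 8083
a_20 = 1·8083 + -3·-13506 + 1·-5296 + 1·3326 = 46631
a_21 = 1·46631 + -3·8083 + 1·-13506 + 1·-5296 = 3580

3580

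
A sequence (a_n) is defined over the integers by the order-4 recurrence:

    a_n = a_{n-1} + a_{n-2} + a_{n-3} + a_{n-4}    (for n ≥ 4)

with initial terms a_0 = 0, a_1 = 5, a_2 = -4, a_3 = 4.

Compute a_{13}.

1696

a_4 = 1·4 + 1·-4 + 1·5 + 1·0 = 5
a_5 = 1·5 + 1·4 + 1·-4 + 1·5 = 10
a_6 = 1·10 + 1·5 + 1·4 + 1·-4 = 15
a_7 = 1·15 + 1·10 + 1·5 + 1·4 = 34
a_8 = 1·34 + 1·15 + 1·10 + 1·5 = 64
a_9 = 1·64 + 1·34 + 1·15 + 1·10 = 123
a_10 = 1·123 + 1·64 + 1·34 + 1·15 = 236
a_11 = 1·236 + 1·123 + 1·64 + 1·34 = 457
a_12 = 1·457 + 1·236 + 1·123 + 1·64 = 880
a_13 = 1·880 + 1·457 + 1·236 + 1·123 = 1696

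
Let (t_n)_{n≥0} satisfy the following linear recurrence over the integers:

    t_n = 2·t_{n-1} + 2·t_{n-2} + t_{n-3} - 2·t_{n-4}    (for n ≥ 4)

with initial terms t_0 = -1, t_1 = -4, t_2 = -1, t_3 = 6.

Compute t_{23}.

t_4 = 2·6 + 2·-1 + 1·-4 + -2·-1 = 8
t_5 = 2·8 + 2·6 + 1·-1 + -2·-4 = 35
t_6 = 2·35 + 2·8 + 1·6 + -2·-1 = 94
t_7 = 2·94 + 2·35 + 1·8 + -2·6 = 254
t_8 = 2·254 + 2·94 + 1·35 + -2·8 = 715
t_9 = 2·715 + 2·254 + 1·94 + -2·35 = 1962
t_10 = 2·1962 + 2·715 + 1·254 + -2·94 = 5420
t_11 = 2·5420 + 2·1962 + 1·715 + -2·254 = 14971
t_12 = 2·14971 + 2·5420 + 1·1962 + -2·715 = 41314
t_13 = 2·41314 + 2·14971 + 1·5420 + -2·1962 = 114066
t_14 = 2·114066 + 2·41314 + 1·14971 + -2·5420 = 314891
t_15 = 2·314891 + 2·114066 + 1·41314 + -2·14971 = 869286
t_16 = 2·869286 + 2·314891 + 1·114066 + -2·41314 = 2399792
t_17 = 2·2399792 + 2·869286 + 1·314891 + -2·114066 = 6624915
t_18 = 2·6624915 + 2·2399792 + 1·869286 + -2·314891 = 18288918
t_19 = 2·18288918 + 2·6624915 + 1·2399792 + -2·869286 = 50488886
t_20 = 2·50488886 + 2·18288918 + 1·6624915 + -2·2399792 = 139380939
t_21 = 2·139380939 + 2·50488886 + 1·18288918 + -2·6624915 = 384778738
t_22 = 2·384778738 + 2·139380939 + 1·50488886 + -2·18288918 = 1062230404
t_23 = 2·1062230404 + 2·384778738 + 1·139380939 + -2·50488886 = 2932421451

2932421451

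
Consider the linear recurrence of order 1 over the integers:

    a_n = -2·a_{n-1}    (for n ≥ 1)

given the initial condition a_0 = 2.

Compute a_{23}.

-16777216

a_1 = -2·2 = -4
a_2 = -2·-4 = 8
a_3 = -2·8 = -16
a_4 = -2·-16 = 32
a_5 = -2·32 = -64
a_6 = -2·-64 = 128
a_7 = -2·128 = -256
a_8 = -2·-256 = 512
a_9 = -2·512 = -1024
a_10 = -2·-1024 = 2048
a_11 = -2·2048 = -4096
a_12 = -2·-4096 = 8192
a_13 = -2·8192 = -16384
a_14 = -2·-16384 = 32768
a_15 = -2·32768 = -65536
a_16 = -2·-65536 = 131072
a_17 = -2·131072 = -262144
a_18 = -2·-262144 = 524288
a_19 = -2·524288 = -1048576
a_20 = -2·-1048576 = 2097152
a_21 = -2·2097152 = -4194304
a_22 = -2·-4194304 = 8388608
a_23 = -2·8388608 = -16777216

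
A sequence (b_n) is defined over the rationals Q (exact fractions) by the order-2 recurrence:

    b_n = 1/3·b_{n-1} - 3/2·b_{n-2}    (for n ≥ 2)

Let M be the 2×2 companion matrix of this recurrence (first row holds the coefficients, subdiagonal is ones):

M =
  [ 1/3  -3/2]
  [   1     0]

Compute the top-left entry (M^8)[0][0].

180025/104976

(M^8)[0][0] is the top entry after applying M 8 times to the unit state (1, 0). Equivalently it is h_{9} for the auxiliary sequence (h_n) obeying the same recurrence with h_1 = 1 and h_i = 0 for 0 ≤ i < 1:
h_2 = 1/3·1 + -3/2·0 = 1/3
h_3 = 1/3·1/3 + -3/2·1 = -25/18
h_4 = 1/3·-25/18 + -3/2·1/3 = -26/27
h_5 = 1/3·-26/27 + -3/2·-25/18 = 571/324
h_6 = 1/3·571/324 + -3/2·-26/27 = 1975/972
h_7 = 1/3·1975/972 + -3/2·571/324 = -11467/5832
h_8 = 1/3·-11467/5832 + -3/2·1975/972 = -8099/2187
h_9 = 1/3·-8099/2187 + -3/2·-11467/5832 = 180025/104976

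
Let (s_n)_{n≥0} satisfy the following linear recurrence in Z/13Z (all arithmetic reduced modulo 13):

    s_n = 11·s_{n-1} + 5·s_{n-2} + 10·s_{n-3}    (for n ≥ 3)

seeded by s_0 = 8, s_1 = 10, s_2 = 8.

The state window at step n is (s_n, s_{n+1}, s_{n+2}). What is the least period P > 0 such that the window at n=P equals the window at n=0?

n=0: window = (8, 10, 8)
n=1: window = (10, 8, 10)
n=2: window = (8, 10, 3)
n=3: window = (10, 3, 7)
n=4: window = (3, 7, 10)
n=5: window = (7, 10, 6)
n=6: window = (10, 6, 4)
n=7: window = (6, 4, 5)
n=8: window = (4, 5, 5)
n=9: window = (5, 5, 3)
n=10: window = (5, 3, 4)
n=11: window = (3, 4, 5)
n=12: window = (4, 5, 1)
n=13: window = (5, 1, 11)
n=14: window = (1, 11, 7)
n=15: window = (11, 7, 12)
n=16: window = (7, 12, 4)
n=17: window = (12, 4, 5)
n=18: window = (4, 5, 0)
n=19: window = (5, 0, 0)
n=20: window = (0, 0, 11)
n=21: window = (0, 11, 4)
n=22: window = (11, 4, 8)
n=23: window = (4, 8, 10)
n=24: window = (8, 10, 8)
window at n=24 equals window at n=0 → period = 24

24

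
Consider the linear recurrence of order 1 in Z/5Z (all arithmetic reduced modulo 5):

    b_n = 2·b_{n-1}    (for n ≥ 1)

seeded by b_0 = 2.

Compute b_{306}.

b_1 = 2·2 = 4
b_2 = 2·4 = 3
b_3 = 2·3 = 1
b_4 = 2·1 = 2
(b_4) = (2) = (b_0), so the sequence has period 4.
306 ≡ 2 (mod 4), hence b_306 = b_2 = 3.

3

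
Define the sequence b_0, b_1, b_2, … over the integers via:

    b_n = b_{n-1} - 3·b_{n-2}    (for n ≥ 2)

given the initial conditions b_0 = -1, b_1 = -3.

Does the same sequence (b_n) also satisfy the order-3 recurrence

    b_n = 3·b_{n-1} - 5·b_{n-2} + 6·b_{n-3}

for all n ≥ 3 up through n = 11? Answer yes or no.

yes

Terms b_0..b_11: -1, -3, 0, 9, 9, -18, -45, 9, 144, 117, -315, -666
n=3: candidate gives 9, actual b_3 = 9 ✓
n=4: candidate gives 9, actual b_4 = 9 ✓
n=5: candidate gives -18, actual b_5 = -18 ✓
n=6: candidate gives -45, actual b_6 = -45 ✓
n=7: candidate gives 9, actual b_7 = 9 ✓
n=8: candidate gives 144, actual b_8 = 144 ✓
n=9: candidate gives 117, actual b_9 = 117 ✓
n=10: candidate gives -315, actual b_10 = -315 ✓
n=11: candidate gives -666, actual b_11 = -666 ✓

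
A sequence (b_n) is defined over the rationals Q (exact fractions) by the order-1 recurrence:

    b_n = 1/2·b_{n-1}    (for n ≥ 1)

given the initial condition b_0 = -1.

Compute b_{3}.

b_1 = 1/2·-1 = -1/2
b_2 = 1/2·-1/2 = -1/4
b_3 = 1/2·-1/4 = -1/8

-1/8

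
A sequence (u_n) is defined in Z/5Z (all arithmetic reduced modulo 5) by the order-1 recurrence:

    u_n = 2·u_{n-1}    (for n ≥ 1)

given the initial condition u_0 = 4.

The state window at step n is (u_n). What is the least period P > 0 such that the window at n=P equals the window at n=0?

4

n=0: window = (4)
n=1: window = (3)
n=2: window = (1)
n=3: window = (2)
n=4: window = (4)
window at n=4 equals window at n=0 → period = 4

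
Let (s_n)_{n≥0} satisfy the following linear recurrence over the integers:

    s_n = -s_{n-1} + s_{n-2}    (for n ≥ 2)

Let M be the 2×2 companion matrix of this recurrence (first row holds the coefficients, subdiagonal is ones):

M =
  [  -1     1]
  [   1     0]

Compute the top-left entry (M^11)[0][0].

-144

(M^11)[0][0] is the top entry after applying M 11 times to the unit state (1, 0). Equivalently it is h_{12} for the auxiliary sequence (h_n) obeying the same recurrence with h_1 = 1 and h_i = 0 for 0 ≤ i < 1:
h_2 = -1·1 + 1·0 = -1
h_3 = -1·-1 + 1·1 = 2
h_4 = -1·2 + 1·-1 = -3
h_5 = -1·-3 + 1·2 = 5
h_6 = -1·5 + 1·-3 = -8
h_7 = -1·-8 + 1·5 = 13
h_8 = -1·13 + 1·-8 = -21
h_9 = -1·-21 + 1·13 = 34
h_10 = -1·34 + 1·-21 = -55
h_11 = -1·-55 + 1·34 = 89
h_12 = -1·89 + 1·-55 = -144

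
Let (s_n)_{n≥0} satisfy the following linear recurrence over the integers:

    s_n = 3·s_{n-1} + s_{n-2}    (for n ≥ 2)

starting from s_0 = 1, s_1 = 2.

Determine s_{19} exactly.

4612988018

s_2 = 3·2 + 1·1 = 7
s_3 = 3·7 + 1·2 = 23
s_4 = 3·23 + 1·7 = 76
s_5 = 3·76 + 1·23 = 251
s_6 = 3·251 + 1·76 = 829
s_7 = 3·829 + 1·251 = 2738
s_8 = 3·2738 + 1·829 = 9043
s_9 = 3·9043 + 1·2738 = 29867
s_10 = 3·29867 + 1·9043 = 98644
s_11 = 3·98644 + 1·29867 = 325799
s_12 = 3·325799 + 1·98644 = 1076041
s_13 = 3·1076041 + 1·325799 = 3553922
s_14 = 3·3553922 + 1·1076041 = 11737807
s_15 = 3·11737807 + 1·3553922 = 38767343
s_16 = 3·38767343 + 1·11737807 = 128039836
s_17 = 3·128039836 + 1·38767343 = 422886851
s_18 = 3·422886851 + 1·128039836 = 1396700389
s_19 = 3·1396700389 + 1·422886851 = 4612988018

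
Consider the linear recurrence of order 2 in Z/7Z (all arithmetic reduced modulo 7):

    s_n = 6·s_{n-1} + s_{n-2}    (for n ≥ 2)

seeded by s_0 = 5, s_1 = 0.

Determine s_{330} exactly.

2

s_2 = 6·0 + 1·5 = 5
s_3 = 6·5 + 1·0 = 2
s_4 = 6·2 + 1·5 = 3
s_5 = 6·3 + 1·2 = 6
s_6 = 6·6 + 1·3 = 4
s_7 = 6·4 + 1·6 = 2
s_8 = 6·2 + 1·4 = 2
s_9 = 6·2 + 1·2 = 0
s_10 = 6·0 + 1·2 = 2
s_11 = 6·2 + 1·0 = 5
s_12 = 6·5 + 1·2 = 4
s_13 = 6·4 + 1·5 = 1
s_14 = 6·1 + 1·4 = 3
s_15 = 6·3 + 1·1 = 5
s_16 = 6·5 + 1·3 = 5
s_17 = 6·5 + 1·5 = 0
(s_16, s_17) = (5, 0) = (s_0, s_1), so the sequence has period 16.
330 ≡ 10 (mod 16), hence s_330 = s_10 = 2.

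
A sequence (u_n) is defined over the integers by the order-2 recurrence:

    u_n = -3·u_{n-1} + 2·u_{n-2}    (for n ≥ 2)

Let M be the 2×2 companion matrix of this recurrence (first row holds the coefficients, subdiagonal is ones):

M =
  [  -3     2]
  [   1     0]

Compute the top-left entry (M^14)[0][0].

(M^14)[0][0] is the top entry after applying M 14 times to the unit state (1, 0). Equivalently it is h_{15} for the auxiliary sequence (h_n) obeying the same recurrence with h_1 = 1 and h_i = 0 for 0 ≤ i < 1:
h_2 = -3·1 + 2·0 = -3
h_3 = -3·-3 + 2·1 = 11
h_4 = -3·11 + 2·-3 = -39
h_5 = -3·-39 + 2·11 = 139
h_6 = -3·139 + 2·-39 = -495
h_7 = -3·-495 + 2·139 = 1763
h_8 = -3·1763 + 2·-495 = -6279
h_9 = -3·-6279 + 2·1763 = 22363
h_10 = -3·22363 + 2·-6279 = -79647
h_11 = -3·-79647 + 2·22363 = 283667
h_12 = -3·283667 + 2·-79647 = -1010295
h_13 = -3·-1010295 + 2·283667 = 3598219
h_14 = -3·3598219 + 2·-1010295 = -12815247
h_15 = -3·-12815247 + 2·3598219 = 45642179

45642179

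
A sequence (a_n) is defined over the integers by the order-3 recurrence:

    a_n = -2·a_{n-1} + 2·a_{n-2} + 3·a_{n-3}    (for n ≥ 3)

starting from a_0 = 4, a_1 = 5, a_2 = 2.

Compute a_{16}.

-628673

a_3 = -2·2 + 2·5 + 3·4 = 18
a_4 = -2·18 + 2·2 + 3·5 = -17
a_5 = -2·-17 + 2·18 + 3·2 = 76
a_6 = -2·76 + 2·-17 + 3·18 = -132
a_7 = -2·-132 + 2·76 + 3·-17 = 365
a_8 = -2·365 + 2·-132 + 3·76 = -766
a_9 = -2·-766 + 2·365 + 3·-132 = 1866
a_10 = -2·1866 + 2·-766 + 3·365 = -4169
a_11 = -2·-4169 + 2·1866 + 3·-766 = 9772
a_12 = -2·9772 + 2·-4169 + 3·1866 = -22284
a_13 = -2·-22284 + 2·9772 + 3·-4169 = 51605
a_14 = -2·51605 + 2·-22284 + 3·9772 = -118462
a_15 = -2·-118462 + 2·51605 + 3·-22284 = 273282
a_16 = -2·273282 + 2·-118462 + 3·51605 = -628673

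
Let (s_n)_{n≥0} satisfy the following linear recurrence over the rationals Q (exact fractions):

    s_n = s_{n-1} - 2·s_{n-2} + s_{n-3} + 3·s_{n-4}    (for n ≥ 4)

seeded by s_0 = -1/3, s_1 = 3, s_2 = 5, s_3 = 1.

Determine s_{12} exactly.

s_4 = 1·1 + -2·5 + 1·3 + 3·-1/3 = -7
s_5 = 1·-7 + -2·1 + 1·5 + 3·3 = 5
s_6 = 1·5 + -2·-7 + 1·1 + 3·5 = 35
s_7 = 1·35 + -2·5 + 1·-7 + 3·1 = 21
s_8 = 1·21 + -2·35 + 1·5 + 3·-7 = -65
s_9 = 1·-65 + -2·21 + 1·35 + 3·5 = -57
s_10 = 1·-57 + -2·-65 + 1·21 + 3·35 = 199
s_11 = 1·199 + -2·-57 + 1·-65 + 3·21 = 311
s_12 = 1·311 + -2·199 + 1·-57 + 3·-65 = -339

-339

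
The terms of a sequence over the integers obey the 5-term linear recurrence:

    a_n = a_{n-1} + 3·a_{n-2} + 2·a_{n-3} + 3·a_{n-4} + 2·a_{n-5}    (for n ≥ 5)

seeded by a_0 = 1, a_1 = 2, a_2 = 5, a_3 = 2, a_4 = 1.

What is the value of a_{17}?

a_5 = 1·1 + 3·2 + 2·5 + 3·2 + 2·1 = 25
a_6 = 1·25 + 3·1 + 2·2 + 3·5 + 2·2 = 51
a_7 = 1·51 + 3·25 + 2·1 + 3·2 + 2·5 = 144
a_8 = 1·144 + 3·51 + 2·25 + 3·1 + 2·2 = 354
a_9 = 1·354 + 3·144 + 2·51 + 3·25 + 2·1 = 965
a_10 = 1·965 + 3·354 + 2·144 + 3·51 + 2·25 = 2518
a_11 = 1·2518 + 3·965 + 2·354 + 3·144 + 2·51 = 6655
a_12 = 1·6655 + 3·2518 + 2·965 + 3·354 + 2·144 = 17489
a_13 = 1·17489 + 3·6655 + 2·2518 + 3·965 + 2·354 = 46093
a_14 = 1·46093 + 3·17489 + 2·6655 + 3·2518 + 2·965 = 121354
a_15 = 1·121354 + 3·46093 + 2·17489 + 3·6655 + 2·2518 = 319612
a_16 = 1·319612 + 3·121354 + 2·46093 + 3·17489 + 2·6655 = 841637
a_17 = 1·841637 + 3·319612 + 2·121354 + 3·46093 + 2·17489 = 2216438

2216438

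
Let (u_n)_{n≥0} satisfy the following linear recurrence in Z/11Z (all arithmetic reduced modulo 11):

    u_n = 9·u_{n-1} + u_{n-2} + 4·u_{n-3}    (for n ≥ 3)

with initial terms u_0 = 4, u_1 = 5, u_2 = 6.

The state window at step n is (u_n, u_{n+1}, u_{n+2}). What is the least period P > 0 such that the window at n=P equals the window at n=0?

60

n=0: window = (4, 5, 6)
n=1: window = (5, 6, 9)
n=2: window = (6, 9, 8)
n=3: window = (9, 8, 6)
n=4: window = (8, 6, 10)
n=5: window = (6, 10, 7)
n=6: window = (10, 7, 9)
n=7: window = (7, 9, 7)
n=8: window = (9, 7, 1)
n=9: window = (7, 1, 8)
n=10: window = (1, 8, 2)
n=11: window = (8, 2, 8)
n=12: window = (2, 8, 7)
n=13: window = (8, 7, 2)
n=14: window = (7, 2, 2)
n=15: window = (2, 2, 4)
n=16: window = (2, 4, 2)
n=17: window = (4, 2, 8)
n=18: window = (2, 8, 2)
n=19: window = (8, 2, 1)
n=20: window = (2, 1, 10)
n=21: window = (1, 10, 0)
n=22: window = (10, 0, 3)
n=23: window = (0, 3, 1)
n=24: window = (3, 1, 1)
n=25: window = (1, 1, 0)
n=26: window = (1, 0, 5)
n=27: window = (0, 5, 5)
n=28: window = (5, 5, 6)
n=29: window = (5, 6, 2)
n=30: window = (6, 2, 0)
n=31: window = (2, 0, 4)
n=32: window = (0, 4, 0)
n=33: window = (4, 0, 4)
n=34: window = (0, 4, 8)
n=35: window = (4, 8, 10)
n=36: window = (8, 10, 4)
n=37: window = (10, 4, 1)
n=38: window = (4, 1, 9)
n=39: window = (1, 9, 10)
n=40: window = (9, 10, 4)
…
n=58: window = (8, 3, 4)
n=59: window = (3, 4, 5)
n=60: window = (4, 5, 6)
window at n=60 equals window at n=0 → period = 60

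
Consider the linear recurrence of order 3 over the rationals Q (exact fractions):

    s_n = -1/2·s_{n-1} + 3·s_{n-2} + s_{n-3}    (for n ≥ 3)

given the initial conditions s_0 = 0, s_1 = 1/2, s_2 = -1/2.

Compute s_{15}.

s_3 = -1/2·-1/2 + 3·1/2 + 1·0 = 7/4
s_4 = -1/2·7/4 + 3·-1/2 + 1·1/2 = -15/8
s_5 = -1/2·-15/8 + 3·7/4 + 1·-1/2 = 91/16
s_6 = -1/2·91/16 + 3·-15/8 + 1·7/4 = -215/32
s_7 = -1/2·-215/32 + 3·91/16 + 1·-15/8 = 1187/64
s_8 = -1/2·1187/64 + 3·-215/32 + 1·91/16 = -3039/128
s_9 = -1/2·-3039/128 + 3·1187/64 + 1·-215/32 = 15563/256
s_10 = -1/2·15563/256 + 3·-3039/128 + 1·1187/64 = -42535/512
s_11 = -1/2·-42535/512 + 3·15563/256 + 1·-3039/128 = 204979/1024
s_12 = -1/2·204979/1024 + 3·-42535/512 + 1·15563/256 = -590895/2048
s_13 = -1/2·-590895/2048 + 3·204979/1024 + 1·-42535/512 = 2710363/4096
s_14 = -1/2·2710363/4096 + 3·-590895/2048 + 1·204979/1024 = -8161271/8192
s_15 = -1/2·-8161271/8192 + 3·2710363/4096 + 1·-590895/2048 = 35958467/16384

35958467/16384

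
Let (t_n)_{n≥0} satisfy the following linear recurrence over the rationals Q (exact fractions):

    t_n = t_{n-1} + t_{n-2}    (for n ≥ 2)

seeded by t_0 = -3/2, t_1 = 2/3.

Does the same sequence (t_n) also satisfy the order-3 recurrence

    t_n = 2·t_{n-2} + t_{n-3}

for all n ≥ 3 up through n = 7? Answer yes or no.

yes

Terms t_0..t_7: -3/2, 2/3, -5/6, -1/6, -1, -7/6, -13/6, -10/3
n=3: candidate gives -1/6, actual t_3 = -1/6 ✓
n=4: candidate gives -1, actual t_4 = -1 ✓
n=5: candidate gives -7/6, actual t_5 = -7/6 ✓
n=6: candidate gives -13/6, actual t_6 = -13/6 ✓
n=7: candidate gives -10/3, actual t_7 = -10/3 ✓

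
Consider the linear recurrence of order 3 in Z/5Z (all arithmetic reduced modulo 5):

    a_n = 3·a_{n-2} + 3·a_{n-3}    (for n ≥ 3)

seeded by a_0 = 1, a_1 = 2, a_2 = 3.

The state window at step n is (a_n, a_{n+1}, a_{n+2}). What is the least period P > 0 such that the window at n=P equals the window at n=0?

n=0: window = (1, 2, 3)
n=1: window = (2, 3, 4)
n=2: window = (3, 4, 0)
n=3: window = (4, 0, 1)
n=4: window = (0, 1, 2)
n=5: window = (1, 2, 3)
window at n=5 equals window at n=0 → period = 5

5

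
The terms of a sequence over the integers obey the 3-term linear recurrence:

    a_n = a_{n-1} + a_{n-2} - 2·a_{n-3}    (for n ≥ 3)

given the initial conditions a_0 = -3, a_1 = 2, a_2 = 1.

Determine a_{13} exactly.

42

a_3 = 1·1 + 1·2 + -2·-3 = 9
a_4 = 1·9 + 1·1 + -2·2 = 6
a_5 = 1·6 + 1·9 + -2·1 = 13
a_6 = 1·13 + 1·6 + -2·9 = 1
a_7 = 1·1 + 1·13 + -2·6 = 2
a_8 = 1·2 + 1·1 + -2·13 = -23
a_9 = 1·-23 + 1·2 + -2·1 = -23
a_10 = 1·-23 + 1·-23 + -2·2 = -50
a_11 = 1·-50 + 1·-23 + -2·-23 = -27
a_12 = 1·-27 + 1·-50 + -2·-23 = -31
a_13 = 1·-31 + 1·-27 + -2·-50 = 42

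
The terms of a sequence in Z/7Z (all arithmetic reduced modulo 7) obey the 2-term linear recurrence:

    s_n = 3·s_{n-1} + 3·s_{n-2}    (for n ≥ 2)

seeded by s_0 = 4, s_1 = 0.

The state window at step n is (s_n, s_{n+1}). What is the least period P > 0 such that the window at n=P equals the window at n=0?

n=0: window = (4, 0)
n=1: window = (0, 5)
n=2: window = (5, 1)
n=3: window = (1, 4)
n=4: window = (4, 1)
n=5: window = (1, 1)
n=6: window = (1, 6)
n=7: window = (6, 0)
n=8: window = (0, 4)
n=9: window = (4, 5)
n=10: window = (5, 6)
n=11: window = (6, 5)
n=12: window = (5, 5)
n=13: window = (5, 2)
n=14: window = (2, 0)
n=15: window = (0, 6)
n=16: window = (6, 4)
n=17: window = (4, 2)
n=18: window = (2, 4)
n=19: window = (4, 4)
n=20: window = (4, 3)
n=21: window = (3, 0)
n=22: window = (0, 2)
n=23: window = (2, 6)
n=24: window = (6, 3)
n=25: window = (3, 6)
n=26: window = (6, 6)
n=27: window = (6, 1)
n=28: window = (1, 0)
n=29: window = (0, 3)
n=30: window = (3, 2)
n=31: window = (2, 1)
n=32: window = (1, 2)
n=33: window = (2, 2)
n=34: window = (2, 5)
n=35: window = (5, 0)
n=36: window = (0, 1)
n=37: window = (1, 3)
n=38: window = (3, 5)
n=39: window = (5, 3)
n=40: window = (3, 3)
n=41: window = (3, 4)
n=42: window = (4, 0)
window at n=42 equals window at n=0 → period = 42

42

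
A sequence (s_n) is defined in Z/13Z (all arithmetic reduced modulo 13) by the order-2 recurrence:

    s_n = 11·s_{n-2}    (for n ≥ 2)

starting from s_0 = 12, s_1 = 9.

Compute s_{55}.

6

s_2 = 0·9 + 11·12 = 2
s_3 = 0·2 + 11·9 = 8
s_4 = 0·8 + 11·2 = 9
s_5 = 0·9 + 11·8 = 10
s_6 = 0·10 + 11·9 = 8
s_7 = 0·8 + 11·10 = 6
s_8 = 0·6 + 11·8 = 10
s_9 = 0·10 + 11·6 = 1
s_10 = 0·1 + 11·10 = 6
s_11 = 0·6 + 11·1 = 11
s_12 = 0·11 + 11·6 = 1
s_13 = 0·1 + 11·11 = 4
s_14 = 0·4 + 11·1 = 11
s_15 = 0·11 + 11·4 = 5
s_16 = 0·5 + 11·11 = 4
s_17 = 0·4 + 11·5 = 3
s_18 = 0·3 + 11·4 = 5
s_19 = 0·5 + 11·3 = 7
s_20 = 0·7 + 11·5 = 3
s_21 = 0·3 + 11·7 = 12
s_22 = 0·12 + 11·3 = 7
s_23 = 0·7 + 11·12 = 2
s_24 = 0·2 + 11·7 = 12
s_25 = 0·12 + 11·2 = 9
(s_24, s_25) = (12, 9) = (s_0, s_1), so the sequence has period 24.
55 ≡ 7 (mod 24), hence s_55 = s_7 = 6.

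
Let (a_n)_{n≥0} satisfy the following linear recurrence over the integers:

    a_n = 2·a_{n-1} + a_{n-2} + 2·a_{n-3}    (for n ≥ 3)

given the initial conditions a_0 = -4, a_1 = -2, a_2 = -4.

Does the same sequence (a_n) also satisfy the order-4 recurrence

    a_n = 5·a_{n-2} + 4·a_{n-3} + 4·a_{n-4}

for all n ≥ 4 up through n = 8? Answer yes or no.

yes

Terms a_0..a_8: -4, -2, -4, -18, -44, -114, -308, -818, -2172
n=4: candidate gives -44, actual a_4 = -44 ✓
n=5: candidate gives -114, actual a_5 = -114 ✓
n=6: candidate gives -308, actual a_6 = -308 ✓
n=7: candidate gives -818, actual a_7 = -818 ✓
n=8: candidate gives -2172, actual a_8 = -2172 ✓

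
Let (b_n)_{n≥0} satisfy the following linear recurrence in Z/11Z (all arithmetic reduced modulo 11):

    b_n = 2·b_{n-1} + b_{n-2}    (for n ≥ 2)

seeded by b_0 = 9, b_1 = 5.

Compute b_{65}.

b_2 = 2·5 + 1·9 = 8
b_3 = 2·8 + 1·5 = 10
b_4 = 2·10 + 1·8 = 6
b_5 = 2·6 + 1·10 = 0
b_6 = 2·0 + 1·6 = 6
b_7 = 2·6 + 1·0 = 1
b_8 = 2·1 + 1·6 = 8
b_9 = 2·8 + 1·1 = 6
b_10 = 2·6 + 1·8 = 9
b_11 = 2·9 + 1·6 = 2
b_12 = 2·2 + 1·9 = 2
b_13 = 2·2 + 1·2 = 6
b_14 = 2·6 + 1·2 = 3
b_15 = 2·3 + 1·6 = 1
b_16 = 2·1 + 1·3 = 5
b_17 = 2·5 + 1·1 = 0
b_18 = 2·0 + 1·5 = 5
b_19 = 2·5 + 1·0 = 10
b_20 = 2·10 + 1·5 = 3
b_21 = 2·3 + 1·10 = 5
b_22 = 2·5 + 1·3 = 2
b_23 = 2·2 + 1·5 = 9
b_24 = 2·9 + 1·2 = 9
b_25 = 2·9 + 1·9 = 5
(b_24, b_25) = (9, 5) = (b_0, b_1), so the sequence has period 24.
65 ≡ 17 (mod 24), hence b_65 = b_17 = 0.

0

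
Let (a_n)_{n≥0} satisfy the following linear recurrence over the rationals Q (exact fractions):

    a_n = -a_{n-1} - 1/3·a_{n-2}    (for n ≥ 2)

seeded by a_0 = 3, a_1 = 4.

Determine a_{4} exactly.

-2

a_2 = -1·4 + -1/3·3 = -5
a_3 = -1·-5 + -1/3·4 = 11/3
a_4 = -1·11/3 + -1/3·-5 = -2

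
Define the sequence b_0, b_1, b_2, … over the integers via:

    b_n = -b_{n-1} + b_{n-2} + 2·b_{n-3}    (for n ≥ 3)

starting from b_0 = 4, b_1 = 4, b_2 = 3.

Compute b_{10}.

b_3 = -1·3 + 1·4 + 2·4 = 9
b_4 = -1·9 + 1·3 + 2·4 = 2
b_5 = -1·2 + 1·9 + 2·3 = 13
b_6 = -1·13 + 1·2 + 2·9 = 7
b_7 = -1·7 + 1·13 + 2·2 = 10
b_8 = -1·10 + 1·7 + 2·13 = 23
b_9 = -1·23 + 1·10 + 2·7 = 1
b_10 = -1·1 + 1·23 + 2·10 = 42

42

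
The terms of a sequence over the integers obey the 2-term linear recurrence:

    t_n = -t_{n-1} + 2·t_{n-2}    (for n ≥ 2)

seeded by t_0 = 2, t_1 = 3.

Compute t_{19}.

t_2 = -1·3 + 2·2 = 1
t_3 = -1·1 + 2·3 = 5
t_4 = -1·5 + 2·1 = -3
t_5 = -1·-3 + 2·5 = 13
t_6 = -1·13 + 2·-3 = -19
t_7 = -1·-19 + 2·13 = 45
t_8 = -1·45 + 2·-19 = -83
t_9 = -1·-83 + 2·45 = 173
t_10 = -1·173 + 2·-83 = -339
t_11 = -1·-339 + 2·173 = 685
t_12 = -1·685 + 2·-339 = -1363
t_13 = -1·-1363 + 2·685 = 2733
t_14 = -1·2733 + 2·-1363 = -5459
t_15 = -1·-5459 + 2·2733 = 10925
t_16 = -1·10925 + 2·-5459 = -21843
t_17 = -1·-21843 + 2·10925 = 43693
t_18 = -1·43693 + 2·-21843 = -87379
t_19 = -1·-87379 + 2·43693 = 174765

174765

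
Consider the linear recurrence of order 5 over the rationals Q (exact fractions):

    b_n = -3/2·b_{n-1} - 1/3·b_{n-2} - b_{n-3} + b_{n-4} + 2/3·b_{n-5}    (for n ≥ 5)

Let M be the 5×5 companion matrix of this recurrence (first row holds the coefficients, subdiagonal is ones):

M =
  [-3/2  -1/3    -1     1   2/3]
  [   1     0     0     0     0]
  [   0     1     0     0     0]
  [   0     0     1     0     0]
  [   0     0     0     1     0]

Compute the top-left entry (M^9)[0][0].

-504739/4608

(M^9)[0][0] is the top entry after applying M 9 times to the unit state (1, 0, 0, 0, 0). Equivalently it is h_{13} for the auxiliary sequence (h_n) obeying the same recurrence with h_4 = 1 and h_i = 0 for 0 ≤ i < 4:
h_5 = -3/2·1 + -1/3·0 + -1·0 + 1·0 + 2/3·0 = -3/2
h_6 = -3/2·-3/2 + -1/3·1 + -1·0 + 1·0 + 2/3·0 = 23/12
h_7 = -3/2·23/12 + -1/3·-3/2 + -1·1 + 1·0 + 2/3·0 = -27/8
h_8 = -3/2·-27/8 + -1/3·23/12 + -1·-3/2 + 1·1 + 2/3·0 = 997/144
h_9 = -3/2·997/144 + -1/3·-27/8 + -1·23/12 + 1·-3/2 + 2/3·1 = -1153/96
h_10 = -3/2·-1153/96 + -1/3·997/144 + -1·-27/8 + 1·23/12 + 2/3·-3/2 = 34559/1728
h_11 = -3/2·34559/1728 + -1/3·-1153/96 + -1·997/144 + 1·-27/8 + 2/3·23/12 = -40339/1152
h_12 = -3/2·-40339/1152 + -1/3·34559/1728 + -1·-1153/96 + 1·997/144 + 2/3·-27/8 = 1296877/20736
h_13 = -3/2·1296877/20736 + -1/3·-40339/1152 + -1·34559/1728 + 1·-1153/96 + 2/3·997/144 = -504739/4608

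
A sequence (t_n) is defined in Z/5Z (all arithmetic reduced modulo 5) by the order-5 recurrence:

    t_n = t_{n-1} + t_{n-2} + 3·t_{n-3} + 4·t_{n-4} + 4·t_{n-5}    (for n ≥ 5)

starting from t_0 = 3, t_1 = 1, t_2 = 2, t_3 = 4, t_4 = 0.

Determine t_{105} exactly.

t_5 = 1·0 + 1·4 + 3·2 + 4·1 + 4·3 = 1
t_6 = 1·1 + 1·0 + 3·4 + 4·2 + 4·1 = 0
t_7 = 1·0 + 1·1 + 3·0 + 4·4 + 4·2 = 0
t_8 = 1·0 + 1·0 + 3·1 + 4·0 + 4·4 = 4
t_9 = 1·4 + 1·0 + 3·0 + 4·1 + 4·0 = 3
t_10 = 1·3 + 1·4 + 3·0 + 4·0 + 4·1 = 1
t_11 = 1·1 + 1·3 + 3·4 + 4·0 + 4·0 = 1
t_12 = 1·1 + 1·1 + 3·3 + 4·4 + 4·0 = 2
t_13 = 1·2 + 1·1 + 3·1 + 4·3 + 4·4 = 4
t_14 = 1·4 + 1·2 + 3·1 + 4·1 + 4·3 = 0
t_15 = 1·0 + 1·4 + 3·2 + 4·1 + 4·1 = 3
t_16 = 1·3 + 1·0 + 3·4 + 4·2 + 4·1 = 2
t_17 = 1·2 + 1·3 + 3·0 + 4·4 + 4·2 = 4
t_18 = 1·4 + 1·2 + 3·3 + 4·0 + 4·4 = 1
t_19 = 1·1 + 1·4 + 3·2 + 4·3 + 4·0 = 3
t_20 = 1·3 + 1·1 + 3·4 + 4·2 + 4·3 = 1
t_21 = 1·1 + 1·3 + 3·1 + 4·4 + 4·2 = 1
t_22 = 1·1 + 1·1 + 3·3 + 4·1 + 4·4 = 1
t_23 = 1·1 + 1·1 + 3·1 + 4·3 + 4·1 = 1
t_24 = 1·1 + 1·1 + 3·1 + 4·1 + 4·3 = 1
t_25 = 1·1 + 1·1 + 3·1 + 4·1 + 4·1 = 3
t_26 = 1·3 + 1·1 + 3·1 + 4·1 + 4·1 = 0
t_27 = 1·0 + 1·3 + 3·1 + 4·1 + 4·1 = 4
t_28 = 1·4 + 1·0 + 3·3 + 4·1 + 4·1 = 1
t_29 = 1·1 + 1·4 + 3·0 + 4·3 + 4·1 = 1
t_30 = 1·1 + 1·1 + 3·4 + 4·0 + 4·3 = 1
t_31 = 1·1 + 1·1 + 3·1 + 4·4 + 4·0 = 1
t_32 = 1·1 + 1·1 + 3·1 + 4·1 + 4·4 = 0
t_33 = 1·0 + 1·1 + 3·1 + 4·1 + 4·1 = 2
t_34 = 1·2 + 1·0 + 3·1 + 4·1 + 4·1 = 3
t_35 = 1·3 + 1·2 + 3·0 + 4·1 + 4·1 = 3
t_36 = 1·3 + 1·3 + 3·2 + 4·0 + 4·1 = 1
t_37 = 1·1 + 1·3 + 3·3 + 4·2 + 4·0 = 1
t_38 = 1·1 + 1·1 + 3·3 + 4·3 + 4·2 = 1
t_39 = 1·1 + 1·1 + 3·1 + 4·3 + 4·3 = 4
t_40 = 1·4 + 1·1 + 3·1 + 4·1 + 4·3 = 4
t_41 = 1·4 + 1·4 + 3·1 + 4·1 + 4·1 = 4
t_42 = 1·4 + 1·4 + 3·4 + 4·1 + 4·1 = 3
t_43 = 1·3 + 1·4 + 3·4 + 4·4 + 4·1 = 4
t_44 = 1·4 + 1·3 + 3·4 + 4·4 + 4·4 = 1
t_45 = 1·1 + 1·4 + 3·3 + 4·4 + 4·4 = 1
t_46 = 1·1 + 1·1 + 3·4 + 4·3 + 4·4 = 2
t_47 = 1·2 + 1·1 + 3·1 + 4·4 + 4·3 = 4
t_48 = 1·4 + 1·2 + 3·1 + 4·1 + 4·4 = 4
t_49 = 1·4 + 1·4 + 3·2 + 4·1 + 4·1 = 2
t_50 = 1·2 + 1·4 + 3·4 + 4·2 + 4·1 = 0
t_51 = 1·0 + 1·2 + 3·4 + 4·4 + 4·2 = 3
t_52 = 1·3 + 1·0 + 3·2 + 4·4 + 4·4 = 1
t_53 = 1·1 + 1·3 + 3·0 + 4·2 + 4·4 = 3
t_54 = 1·3 + 1·1 + 3·3 + 4·0 + 4·2 = 1
t_55 = 1·1 + 1·3 + 3·1 + 4·3 + 4·0 = 4
t_56 = 1·4 + 1·1 + 3·3 + 4·1 + 4·3 = 0
t_57 = 1·0 + 1·4 + 3·1 + 4·3 + 4·1 = 3
t_58 = 1·3 + 1·0 + 3·4 + 4·1 + 4·3 = 1
t_59 = 1·1 + 1·3 + 3·0 + 4·4 + 4·1 = 4
t_60 = 1·4 + 1·1 + 3·3 + 4·0 + 4·4 = 0
t_61 = 1·0 + 1·4 + 3·1 + 4·3 + 4·0 = 4
t_62 = 1·4 + 1·0 + 3·4 + 4·1 + 4·3 = 2
t_63 = 1·2 + 1·4 + 3·0 + 4·4 + 4·1 = 1
t_64 = 1·1 + 1·2 + 3·4 + 4·0 + 4·4 = 1
t_65 = 1·1 + 1·1 + 3·2 + 4·4 + 4·0 = 4
t_66 = 1·4 + 1·1 + 3·1 + 4·2 + 4·4 = 2
t_67 = 1·2 + 1·4 + 3·1 + 4·1 + 4·2 = 1
t_68 = 1·1 + 1·2 + 3·4 + 4·1 + 4·1 = 3
t_69 = 1·3 + 1·1 + 3·2 + 4·4 + 4·1 = 0
t_70 = 1·0 + 1·3 + 3·1 + 4·2 + 4·4 = 0
t_71 = 1·0 + 1·0 + 3·3 + 4·1 + 4·2 = 1
t_72 = 1·1 + 1·0 + 3·0 + 4·3 + 4·1 = 2
t_73 = 1·2 + 1·1 + 3·0 + 4·0 + 4·3 = 0
t_74 = 1·0 + 1·2 + 3·1 + 4·0 + 4·0 = 0
t_75 = 1·0 + 1·0 + 3·2 + 4·1 + 4·0 = 0
t_76 = 1·0 + 1·0 + 3·0 + 4·2 + 4·1 = 2
t_77 = 1·2 + 1·0 + 3·0 + 4·0 + 4·2 = 0
t_78 = 1·0 + 1·2 + 3·0 + 4·0 + 4·0 = 2
t_79 = 1·2 + 1·0 + 3·2 + 4·0 + 4·0 = 3
t_80 = 1·3 + 1·2 + 3·0 + 4·2 + 4·0 = 3
t_81 = 1·3 + 1·3 + 3·2 + 4·0 + 4·2 = 0
t_82 = 1·0 + 1·3 + 3·3 + 4·2 + 4·0 = 0
t_83 = 1·0 + 1·0 + 3·3 + 4·3 + 4·2 = 4
t_84 = 1·4 + 1·0 + 3·0 + 4·3 + 4·3 = 3
t_85 = 1·3 + 1·4 + 3·0 + 4·0 + 4·3 = 4
t_86 = 1·4 + 1·3 + 3·4 + 4·0 + 4·0 = 4
t_87 = 1·4 + 1·4 + 3·3 + 4·4 + 4·0 = 3
t_88 = 1·3 + 1·4 + 3·4 + 4·3 + 4·4 = 2
t_89 = 1·2 + 1·3 + 3·4 + 4·4 + 4·3 = 0
t_90 = 1·0 + 1·2 + 3·3 + 4·4 + 4·4 = 3
t_91 = 1·3 + 1·0 + 3·2 + 4·3 + 4·4 = 2
t_92 = 1·2 + 1·3 + 3·0 + 4·2 + 4·3 = 0
t_93 = 1·0 + 1·2 + 3·3 + 4·0 + 4·2 = 4
t_94 = 1·4 + 1·0 + 3·2 + 4·3 + 4·0 = 2
t_95 = 1·2 + 1·4 + 3·0 + 4·2 + 4·3 = 1
t_96 = 1·1 + 1·2 + 3·4 + 4·0 + 4·2 = 3
t_97 = 1·3 + 1·1 + 3·2 + 4·4 + 4·0 = 1
t_98 = 1·1 + 1·3 + 3·1 + 4·2 + 4·4 = 1
t_99 = 1·1 + 1·1 + 3·3 + 4·1 + 4·2 = 3
t_100 = 1·3 + 1·1 + 3·1 + 4·3 + 4·1 = 3
t_101 = 1·3 + 1·3 + 3·1 + 4·1 + 4·3 = 0
t_102 = 1·0 + 1·3 + 3·3 + 4·1 + 4·1 = 0
t_103 = 1·0 + 1·0 + 3·3 + 4·3 + 4·1 = 0
t_104 = 1·0 + 1·0 + 3·0 + 4·3 + 4·3 = 4
t_105 = 1·4 + 1·0 + 3·0 + 4·0 + 4·3 = 1

1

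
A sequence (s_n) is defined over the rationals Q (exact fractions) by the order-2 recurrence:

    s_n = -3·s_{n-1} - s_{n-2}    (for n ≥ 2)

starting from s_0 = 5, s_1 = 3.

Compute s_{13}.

s_2 = -3·3 + -1·5 = -14
s_3 = -3·-14 + -1·3 = 39
s_4 = -3·39 + -1·-14 = -103
s_5 = -3·-103 + -1·39 = 270
s_6 = -3·270 + -1·-103 = -707
s_7 = -3·-707 + -1·270 = 1851
s_8 = -3·1851 + -1·-707 = -4846
s_9 = -3·-4846 + -1·1851 = 12687
s_10 = -3·12687 + -1·-4846 = -33215
s_11 = -3·-33215 + -1·12687 = 86958
s_12 = -3·86958 + -1·-33215 = -227659
s_13 = -3·-227659 + -1·86958 = 596019

596019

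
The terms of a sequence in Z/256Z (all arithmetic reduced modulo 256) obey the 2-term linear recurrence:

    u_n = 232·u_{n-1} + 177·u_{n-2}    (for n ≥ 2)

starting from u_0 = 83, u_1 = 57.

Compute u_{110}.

155

u_2 = 232·57 + 177·83 = 11
u_3 = 232·11 + 177·57 = 97
u_4 = 232·97 + 177·11 = 131
u_5 = 232·131 + 177·97 = 201
u_6 = 232·201 + 177·131 = 187
u_7 = 232·187 + 177·201 = 113
u_8 = 232·113 + 177·187 = 179
u_9 = 232·179 + 177·113 = 89
u_10 = 232·89 + 177·179 = 107
u_11 = 232·107 + 177·89 = 129
u_12 = 232·129 + 177·107 = 227
u_13 = 232·227 + 177·129 = 233
u_14 = 232·233 + 177·227 = 27
u_15 = 232·27 + 177·233 = 145
u_16 = 232·145 + 177·27 = 19
u_17 = 232·19 + 177·145 = 121
u_18 = 232·121 + 177·19 = 203
u_19 = 232·203 + 177·121 = 161
u_20 = 232·161 + 177·203 = 67
u_21 = 232·67 + 177·161 = 9
u_22 = 232·9 + 177·67 = 123
u_23 = 232·123 + 177·9 = 177
u_24 = 232·177 + 177·123 = 115
u_25 = 232·115 + 177·177 = 153
u_26 = 232·153 + 177·115 = 43
u_27 = 232·43 + 177·153 = 193
u_28 = 232·193 + 177·43 = 163
u_29 = 232·163 + 177·193 = 41
u_30 = 232·41 + 177·163 = 219
u_31 = 232·219 + 177·41 = 209
u_32 = 232·209 + 177·219 = 211
u_33 = 232·211 + 177·209 = 185
u_34 = 232·185 + 177·211 = 139
u_35 = 232·139 + 177·185 = 225
u_36 = 232·225 + 177·139 = 3
u_37 = 232·3 + 177·225 = 73
u_38 = 232·73 + 177·3 = 59
u_39 = 232·59 + 177·73 = 241
u_40 = 232·241 + 177·59 = 51
u_41 = 232·51 + 177·241 = 217
u_42 = 232·217 + 177·51 = 235
u_43 = 232·235 + 177·217 = 1
u_44 = 232·1 + 177·235 = 99
u_45 = 232·99 + 177·1 = 105
u_46 = 232·105 + 177·99 = 155
u_47 = 232·155 + 177·105 = 17
u_48 = 232·17 + 177·155 = 147
u_49 = 232·147 + 177·17 = 249
u_50 = 232·249 + 177·147 = 75
u_51 = 232·75 + 177·249 = 33
u_52 = 232·33 + 177·75 = 195
u_53 = 232·195 + 177·33 = 137
u_54 = 232·137 + 177·195 = 251
u_55 = 232·251 + 177·137 = 49
u_56 = 232·49 + 177·251 = 243
u_57 = 232·243 + 177·49 = 25
u_58 = 232·25 + 177·243 = 171
u_59 = 232·171 + 177·25 = 65
u_60 = 232·65 + 177·171 = 35
u_61 = 232·35 + 177·65 = 169
u_62 = 232·169 + 177·35 = 91
u_63 = 232·91 + 177·169 = 81
u_64 = 232·81 + 177·91 = 83
u_65 = 232·83 + 177·81 = 57
u_66 = 232·57 + 177·83 = 11
u_67 = 232·11 + 177·57 = 97
u_68 = 232·97 + 177·11 = 131
u_69 = 232·131 + 177·97 = 201
u_70 = 232·201 + 177·131 = 187
u_71 = 232·187 + 177·201 = 113
u_72 = 232·113 + 177·187 = 179
u_73 = 232·179 + 177·113 = 89
u_74 = 232·89 + 177·179 = 107
u_75 = 232·107 + 177·89 = 129
u_76 = 232·129 + 177·107 = 227
u_77 = 232·227 + 177·129 = 233
u_78 = 232·233 + 177·227 = 27
u_79 = 232·27 + 177·233 = 145
u_80 = 232·145 + 177·27 = 19
u_81 = 232·19 + 177·145 = 121
u_82 = 232·121 + 177·19 = 203
u_83 = 232·203 + 177·121 = 161
u_84 = 232·161 + 177·203 = 67
u_85 = 232·67 + 177·161 = 9
u_86 = 232·9 + 177·67 = 123
u_87 = 232·123 + 177·9 = 177
u_88 = 232·177 + 177·123 = 115
u_89 = 232·115 + 177·177 = 153
u_90 = 232·153 + 177·115 = 43
u_91 = 232·43 + 177·153 = 193
u_92 = 232·193 + 177·43 = 163
u_93 = 232·163 + 177·193 = 41
u_94 = 232·41 + 177·163 = 219
u_95 = 232·219 + 177·41 = 209
u_96 = 232·209 + 177·219 = 211
u_97 = 232·211 + 177·209 = 185
u_98 = 232·185 + 177·211 = 139
u_99 = 232·139 + 177·185 = 225
u_100 = 232·225 + 177·139 = 3
u_101 = 232·3 + 177·225 = 73
u_102 = 232·73 + 177·3 = 59
u_103 = 232·59 + 177·73 = 241
u_104 = 232·241 + 177·59 = 51
u_105 = 232·51 + 177·241 = 217
u_106 = 232·217 + 177·51 = 235
u_107 = 232·235 + 177·217 = 1
u_108 = 232·1 + 177·235 = 99
u_109 = 232·99 + 177·1 = 105
u_110 = 232·105 + 177·99 = 155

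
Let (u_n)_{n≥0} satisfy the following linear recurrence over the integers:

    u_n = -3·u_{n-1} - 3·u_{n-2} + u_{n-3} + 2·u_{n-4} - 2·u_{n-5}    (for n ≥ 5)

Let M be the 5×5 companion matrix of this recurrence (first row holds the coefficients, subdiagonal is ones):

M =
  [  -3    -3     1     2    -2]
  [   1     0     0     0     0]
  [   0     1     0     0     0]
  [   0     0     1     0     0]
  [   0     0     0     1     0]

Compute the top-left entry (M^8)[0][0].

9

(M^8)[0][0] is the top entry after applying M 8 times to the unit state (1, 0, 0, 0, 0). Equivalently it is h_{12} for the auxiliary sequence (h_n) obeying the same recurrence with h_4 = 1 and h_i = 0 for 0 ≤ i < 4:
h_5 = -3·1 + -3·0 + 1·0 + 2·0 + -2·0 = -3
h_6 = -3·-3 + -3·1 + 1·0 + 2·0 + -2·0 = 6
h_7 = -3·6 + -3·-3 + 1·1 + 2·0 + -2·0 = -8
h_8 = -3·-8 + -3·6 + 1·-3 + 2·1 + -2·0 = 5
h_9 = -3·5 + -3·-8 + 1·6 + 2·-3 + -2·1 = 7
h_10 = -3·7 + -3·5 + 1·-8 + 2·6 + -2·-3 = -26
h_11 = -3·-26 + -3·7 + 1·5 + 2·-8 + -2·6 = 34
h_12 = -3·34 + -3·-26 + 1·7 + 2·5 + -2·-8 = 9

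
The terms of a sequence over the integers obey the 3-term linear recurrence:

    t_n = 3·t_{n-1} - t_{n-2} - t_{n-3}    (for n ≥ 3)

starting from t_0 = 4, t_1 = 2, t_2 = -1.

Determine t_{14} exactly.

-218681

t_3 = 3·-1 + -1·2 + -1·4 = -9
t_4 = 3·-9 + -1·-1 + -1·2 = -28
t_5 = 3·-28 + -1·-9 + -1·-1 = -74
t_6 = 3·-74 + -1·-28 + -1·-9 = -185
t_7 = 3·-185 + -1·-74 + -1·-28 = -453
t_8 = 3·-453 + -1·-185 + -1·-74 = -1100
t_9 = 3·-1100 + -1·-453 + -1·-185 = -2662
t_10 = 3·-2662 + -1·-1100 + -1·-453 = -6433
t_11 = 3·-6433 + -1·-2662 + -1·-1100 = -15537
t_12 = 3·-15537 + -1·-6433 + -1·-2662 = -37516
t_13 = 3·-37516 + -1·-15537 + -1·-6433 = -90578
t_14 = 3·-90578 + -1·-37516 + -1·-15537 = -218681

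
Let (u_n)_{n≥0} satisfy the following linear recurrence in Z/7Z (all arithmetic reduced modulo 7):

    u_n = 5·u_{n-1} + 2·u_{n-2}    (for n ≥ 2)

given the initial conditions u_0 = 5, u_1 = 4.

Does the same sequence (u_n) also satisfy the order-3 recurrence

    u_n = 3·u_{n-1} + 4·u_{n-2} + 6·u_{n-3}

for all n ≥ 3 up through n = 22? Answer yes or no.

Terms u_0..u_22: 5, 4, 2, 4, 3, 2, 2, 0, 4, 6, 3, 6, 1, 3, 3, 0, 6, 2, 1, 2, 5, 1, 1
n=3: candidate gives 3, actual u_3 = 4 ✗

no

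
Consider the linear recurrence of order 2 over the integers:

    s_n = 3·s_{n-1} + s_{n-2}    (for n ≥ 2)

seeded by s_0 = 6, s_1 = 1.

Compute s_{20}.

s_2 = 3·1 + 1·6 = 9
s_3 = 3·9 + 1·1 = 28
s_4 = 3·28 + 1·9 = 93
s_5 = 3·93 + 1·28 = 307
s_6 = 3·307 + 1·93 = 1014
s_7 = 3·1014 + 1·307 = 3349
s_8 = 3·3349 + 1·1014 = 11061
s_9 = 3·11061 + 1·3349 = 36532
s_10 = 3·36532 + 1·11061 = 120657
s_11 = 3·120657 + 1·36532 = 398503
s_12 = 3·398503 + 1·120657 = 1316166
s_13 = 3·1316166 + 1·398503 = 4347001
s_14 = 3·4347001 + 1·1316166 = 14357169
s_15 = 3·14357169 + 1·4347001 = 47418508
s_16 = 3·47418508 + 1·14357169 = 156612693
s_17 = 3·156612693 + 1·47418508 = 517256587
s_18 = 3·517256587 + 1·156612693 = 1708382454
s_19 = 3·1708382454 + 1·517256587 = 5642403949
s_20 = 3·5642403949 + 1·1708382454 = 18635594301

18635594301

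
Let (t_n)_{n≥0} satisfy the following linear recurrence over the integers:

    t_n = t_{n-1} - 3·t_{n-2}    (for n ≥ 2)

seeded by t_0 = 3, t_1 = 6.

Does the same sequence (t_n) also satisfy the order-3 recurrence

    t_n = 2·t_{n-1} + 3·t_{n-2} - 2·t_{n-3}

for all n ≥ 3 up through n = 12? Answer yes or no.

no

Terms t_0..t_12: 3, 6, -3, -21, -12, 51, 87, -66, -327, -129, 852, 1239, -1317
n=3: candidate gives 6, actual t_3 = -21 ✗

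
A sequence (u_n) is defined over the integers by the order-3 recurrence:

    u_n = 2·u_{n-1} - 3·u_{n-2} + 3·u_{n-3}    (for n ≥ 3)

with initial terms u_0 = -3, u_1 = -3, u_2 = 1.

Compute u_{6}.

u_3 = 2·1 + -3·-3 + 3·-3 = 2
u_4 = 2·2 + -3·1 + 3·-3 = -8
u_5 = 2·-8 + -3·2 + 3·1 = -19
u_6 = 2·-19 + -3·-8 + 3·2 = -8

-8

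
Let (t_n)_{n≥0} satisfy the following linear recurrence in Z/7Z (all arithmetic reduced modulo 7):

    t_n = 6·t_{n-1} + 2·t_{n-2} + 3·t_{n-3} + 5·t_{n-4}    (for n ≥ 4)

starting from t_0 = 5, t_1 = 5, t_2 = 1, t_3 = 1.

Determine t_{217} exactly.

t_4 = 6·1 + 2·1 + 3·5 + 5·5 = 6
t_5 = 6·6 + 2·1 + 3·1 + 5·5 = 3
t_6 = 6·3 + 2·6 + 3·1 + 5·1 = 3
t_7 = 6·3 + 2·3 + 3·6 + 5·1 = 5
t_8 = 6·5 + 2·3 + 3·3 + 5·6 = 5
t_9 = 6·5 + 2·5 + 3·3 + 5·3 = 1
t_10 = 6·1 + 2·5 + 3·5 + 5·3 = 4
t_11 = 6·4 + 2·1 + 3·5 + 5·5 = 3
t_12 = 6·3 + 2·4 + 3·1 + 5·5 = 5
t_13 = 6·5 + 2·3 + 3·4 + 5·1 = 4
t_14 = 6·4 + 2·5 + 3·3 + 5·4 = 0
t_15 = 6·0 + 2·4 + 3·5 + 5·3 = 3
t_16 = 6·3 + 2·0 + 3·4 + 5·5 = 6
t_17 = 6·6 + 2·3 + 3·0 + 5·4 = 6
t_18 = 6·6 + 2·6 + 3·3 + 5·0 = 1
t_19 = 6·1 + 2·6 + 3·6 + 5·3 = 2
t_20 = 6·2 + 2·1 + 3·6 + 5·6 = 6
t_21 = 6·6 + 2·2 + 3·1 + 5·6 = 3
t_22 = 6·3 + 2·6 + 3·2 + 5·1 = 6
t_23 = 6·6 + 2·3 + 3·6 + 5·2 = 0
t_24 = 6·0 + 2·6 + 3·3 + 5·6 = 2
t_25 = 6·2 + 2·0 + 3·6 + 5·3 = 3
t_26 = 6·3 + 2·2 + 3·0 + 5·6 = 3
t_27 = 6·3 + 2·3 + 3·2 + 5·0 = 2
t_28 = 6·2 + 2·3 + 3·3 + 5·2 = 2
t_29 = 6·2 + 2·2 + 3·3 + 5·3 = 5
t_30 = 6·5 + 2·2 + 3·2 + 5·3 = 6
t_31 = 6·6 + 2·5 + 3·2 + 5·2 = 6
t_32 = 6·6 + 2·6 + 3·5 + 5·2 = 3
t_33 = 6·3 + 2·6 + 3·6 + 5·5 = 3
t_34 = 6·3 + 2·3 + 3·6 + 5·6 = 2
t_35 = 6·2 + 2·3 + 3·3 + 5·6 = 1
t_36 = 6·1 + 2·2 + 3·3 + 5·3 = 6
t_37 = 6·6 + 2·1 + 3·2 + 5·3 = 3
t_38 = 6·3 + 2·6 + 3·1 + 5·2 = 1
t_39 = 6·1 + 2·3 + 3·6 + 5·1 = 0
t_40 = 6·0 + 2·1 + 3·3 + 5·6 = 6
t_41 = 6·6 + 2·0 + 3·1 + 5·3 = 5
t_42 = 6·5 + 2·6 + 3·0 + 5·1 = 5
t_43 = 6·5 + 2·5 + 3·6 + 5·0 = 2
t_44 = 6·2 + 2·5 + 3·5 + 5·6 = 4
t_45 = 6·4 + 2·2 + 3·5 + 5·5 = 5
t_46 = 6·5 + 2·4 + 3·2 + 5·5 = 6
t_47 = 6·6 + 2·5 + 3·4 + 5·2 = 5
t_48 = 6·5 + 2·6 + 3·5 + 5·4 = 0
t_49 = 6·0 + 2·5 + 3·6 + 5·5 = 4
t_50 = 6·4 + 2·0 + 3·5 + 5·6 = 6
t_51 = 6·6 + 2·4 + 3·0 + 5·5 = 6
t_52 = 6·6 + 2·6 + 3·4 + 5·0 = 4
t_53 = 6·4 + 2·6 + 3·6 + 5·4 = 4
t_54 = 6·4 + 2·4 + 3·6 + 5·6 = 3
t_55 = 6·3 + 2·4 + 3·4 + 5·6 = 5
t_56 = 6·5 + 2·3 + 3·4 + 5·4 = 5
t_57 = 6·5 + 2·5 + 3·3 + 5·4 = 6
t_58 = 6·6 + 2·5 + 3·5 + 5·3 = 6
t_59 = 6·6 + 2·6 + 3·5 + 5·5 = 4
t_60 = 6·4 + 2·6 + 3·6 + 5·5 = 2
t_61 = 6·2 + 2·4 + 3·6 + 5·6 = 5
t_62 = 6·5 + 2·2 + 3·4 + 5·6 = 6
t_63 = 6·6 + 2·5 + 3·2 + 5·4 = 2
t_64 = 6·2 + 2·6 + 3·5 + 5·2 = 0
t_65 = 6·0 + 2·2 + 3·6 + 5·5 = 5
t_66 = 6·5 + 2·0 + 3·2 + 5·6 = 3
t_67 = 6·3 + 2·5 + 3·0 + 5·2 = 3
t_68 = 6·3 + 2·3 + 3·5 + 5·0 = 4
t_69 = 6·4 + 2·3 + 3·3 + 5·5 = 1
t_70 = 6·1 + 2·4 + 3·3 + 5·3 = 3
t_71 = 6·3 + 2·1 + 3·4 + 5·3 = 5
t_72 = 6·5 + 2·3 + 3·1 + 5·4 = 3
t_73 = 6·3 + 2·5 + 3·3 + 5·1 = 0
t_74 = 6·0 + 2·3 + 3·5 + 5·3 = 1
t_75 = 6·1 + 2·0 + 3·3 + 5·5 = 5
t_76 = 6·5 + 2·1 + 3·0 + 5·3 = 5
t_77 = 6·5 + 2·5 + 3·1 + 5·0 = 1
t_78 = 6·1 + 2·5 + 3·5 + 5·1 = 1
(t_75, t_76, t_77, t_78) = (5, 5, 1, 1) = (t_0, t_1, t_2, t_3), so the sequence has period 75.
217 ≡ 67 (mod 75), hence t_217 = t_67 = 3.

3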